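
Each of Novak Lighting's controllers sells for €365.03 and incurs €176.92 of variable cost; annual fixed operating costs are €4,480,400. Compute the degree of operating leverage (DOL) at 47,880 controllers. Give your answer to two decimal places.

Total contribution margin = 47,880 × €188.11 = €9,006,706.80.
Operating income = contribution − fixed costs = €9,006,706.80 − €4,480,400 = €4,526,306.80.
Degree of operating leverage = €9,006,706.80 / €4,526,306.80 = 1.9899.

1.99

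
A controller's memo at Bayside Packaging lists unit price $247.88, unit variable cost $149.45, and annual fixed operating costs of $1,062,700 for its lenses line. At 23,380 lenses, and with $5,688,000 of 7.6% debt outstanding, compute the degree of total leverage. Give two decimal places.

2.85

Contribution at this volume is 23,380 × $98.43 = $2,301,293.40.
Subtracting fixed costs: EBIT = $2,301,293.40 − $1,062,700 = $1,238,593.40. Interest = $432,288.00.
DOL = $2,301,293.40 ÷ $1,238,593.40 = 1.8580; DFL = $1,238,593.40 ÷ $806,305.40 = 1.5361.
Combined leverage = 1.8580 × 1.5361 = 2.8541.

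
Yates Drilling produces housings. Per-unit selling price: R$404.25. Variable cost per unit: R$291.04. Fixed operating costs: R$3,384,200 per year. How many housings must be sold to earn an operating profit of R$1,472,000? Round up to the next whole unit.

Unit CM = price − variable cost = R$404.25 − R$291.04 = R$113.21.
Units = (FC + target) / CM = (R$3,384,200 + R$1,472,000) / R$113.21 = 42,895.50, so 42,896 housings.

42,896 housings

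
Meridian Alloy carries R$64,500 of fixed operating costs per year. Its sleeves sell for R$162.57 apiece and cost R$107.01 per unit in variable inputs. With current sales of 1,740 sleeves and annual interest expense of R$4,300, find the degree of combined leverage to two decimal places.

3.47

At 1,740 units, contribution = 1,740 × R$55.56 = R$96,674.40.
Operating income = contribution − fixed costs = R$96,674.40 − R$64,500 = R$32,174.40. Interest = R$4,300.00, so EBIT − I = R$27,874.40.
DCL = contribution ÷ (EBIT − I) = R$96,674.40 ÷ R$27,874.40 = 3.4682.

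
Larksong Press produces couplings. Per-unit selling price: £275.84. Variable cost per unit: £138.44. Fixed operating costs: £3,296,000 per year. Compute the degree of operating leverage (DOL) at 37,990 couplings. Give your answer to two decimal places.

Total contribution margin = 37,990 × £137.40 = £5,219,826.00.
Operating income = contribution − fixed costs = £5,219,826.00 − £3,296,000 = £1,923,826.00.
DOL = contribution ÷ EBIT = £5,219,826.00 ÷ £1,923,826.00 = 2.7133.

2.71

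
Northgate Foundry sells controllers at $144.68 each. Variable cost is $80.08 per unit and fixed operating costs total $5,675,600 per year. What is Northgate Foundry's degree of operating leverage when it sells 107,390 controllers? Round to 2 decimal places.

Contribution at this volume is 107,390 × $64.60 = $6,937,394.00.
Operating income = contribution − fixed costs = $6,937,394.00 − $5,675,600 = $1,261,794.00.
Degree of operating leverage = $6,937,394.00 / $1,261,794.00 = 5.4980.

5.50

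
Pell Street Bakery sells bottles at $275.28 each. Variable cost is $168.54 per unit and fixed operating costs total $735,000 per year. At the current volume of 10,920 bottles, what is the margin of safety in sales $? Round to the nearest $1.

Unit CM = price − variable cost = $275.28 − $168.54 = $106.74. Break-even units = $735,000 ÷ $106.74 = 6,885.89; break-even revenue = 6,885.89 × $275.28 = $1,895,548.06.
Actual sales revenue = 10,920 × $275.28 = $3,006,057.60.
Margin of safety = $3,006,057.60 − $1,895,548.06 = $1,110,510.

$1,110,510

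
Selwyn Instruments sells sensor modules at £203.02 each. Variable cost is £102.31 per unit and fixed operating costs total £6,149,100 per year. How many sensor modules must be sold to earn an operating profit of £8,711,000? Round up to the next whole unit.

Each unit contributes £203.02 − £102.31 = £100.71.
Units = (FC + target) / CM = (£6,149,100 + £8,711,000) / £100.71 = 147,553.37, so 147,554 sensor modules.

147,554 sensor modules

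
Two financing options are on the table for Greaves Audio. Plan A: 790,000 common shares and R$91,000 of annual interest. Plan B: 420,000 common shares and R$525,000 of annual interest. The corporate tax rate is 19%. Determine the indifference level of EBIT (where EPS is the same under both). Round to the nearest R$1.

R$1,017,649

At indifference, (EBIT − 91,000)(1 − t)/790,000 = (EBIT − 525,000)(1 − t)/420,000.
Cancelling (1 − t) and cross-multiplying: 420,000·(EBIT − 91,000) = 790,000·(EBIT − 525,000).
Solving, EBIT = (525,000·790,000 − 91,000·420,000) / (790,000 − 420,000) = 376,530,000,000 / 370,000 = 1,017,648.65.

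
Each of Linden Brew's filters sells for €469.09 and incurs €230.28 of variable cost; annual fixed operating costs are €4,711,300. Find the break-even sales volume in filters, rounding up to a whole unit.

Each unit contributes €469.09 − €230.28 = €238.81.
Break-even volume = fixed costs ÷ CM per unit = €4,711,300 ÷ €238.81 = 19,728.24, so 19,729 filters.

19,729 filters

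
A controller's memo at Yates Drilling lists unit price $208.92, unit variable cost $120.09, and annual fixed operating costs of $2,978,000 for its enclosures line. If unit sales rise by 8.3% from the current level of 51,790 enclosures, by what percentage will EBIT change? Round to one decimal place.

+23.5%

At 51,790 units, contribution = 51,790 × $88.83 = $4,600,505.70.
Subtracting fixed costs: EBIT = $4,600,505.70 − $2,978,000 = $1,622,505.70.
Degree of operating leverage = $4,600,505.70 / $1,622,505.70 = 2.8354.
Operating income changes by 2.8354 × +8.3% = +23.5%.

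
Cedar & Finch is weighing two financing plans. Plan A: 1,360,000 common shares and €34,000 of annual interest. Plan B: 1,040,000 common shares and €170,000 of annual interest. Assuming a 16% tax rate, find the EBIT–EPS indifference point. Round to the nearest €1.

€612,000

At indifference, (EBIT − 34,000)(1 − t)/1,360,000 = (EBIT − 170,000)(1 − t)/1,040,000.
Cancelling (1 − t) and cross-multiplying: 1,040,000·(EBIT − 34,000) = 1,360,000·(EBIT − 170,000).
Solving, EBIT = (170,000·1,360,000 − 34,000·1,040,000) / (1,360,000 − 1,040,000) = 195,840,000,000 / 320,000 = 612,000.00.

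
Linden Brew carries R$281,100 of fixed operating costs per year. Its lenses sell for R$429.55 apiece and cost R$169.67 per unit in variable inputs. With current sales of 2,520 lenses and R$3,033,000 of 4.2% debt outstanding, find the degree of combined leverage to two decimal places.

Contribution at this volume is 2,520 × R$259.88 = R$654,897.60.
Subtracting fixed costs: EBIT = R$654,897.60 − R$281,100 = R$373,797.60. Interest = R$127,386.00, so EBIT − I = R$246,411.60.
DCL = contribution ÷ (EBIT − I) = R$654,897.60 ÷ R$246,411.60 = 2.6577.

2.66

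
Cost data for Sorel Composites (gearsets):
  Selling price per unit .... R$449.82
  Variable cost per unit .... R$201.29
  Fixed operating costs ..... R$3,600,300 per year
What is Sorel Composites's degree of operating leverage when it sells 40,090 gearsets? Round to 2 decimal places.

1.57

Total contribution margin = 40,090 × R$248.53 = R$9,963,567.70.
Operating income = contribution − fixed costs = R$9,963,567.70 − R$3,600,300 = R$6,363,267.70.
DOL = contribution ÷ EBIT = R$9,963,567.70 ÷ R$6,363,267.70 = 1.5658.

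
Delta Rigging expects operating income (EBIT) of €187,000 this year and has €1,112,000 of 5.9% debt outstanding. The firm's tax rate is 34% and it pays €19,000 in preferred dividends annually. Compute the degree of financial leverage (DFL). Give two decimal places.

Annual interest charges come to €65,608.00.
Pre-tax preferred-dividend burden = €19,000 ÷ (1 − 0.34) = €28,787.88.
DFL = EBIT ÷ [EBIT − I − D_p/(1−t)] = €187,000 ÷ [€187,000 − €65,608.00 − €28,787.88] = €187,000 ÷ €92,604.12 = 2.0193.

2.02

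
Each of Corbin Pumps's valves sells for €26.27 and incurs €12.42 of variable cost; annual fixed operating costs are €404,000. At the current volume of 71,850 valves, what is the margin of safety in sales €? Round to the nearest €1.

€1,121,212

Each unit contributes €26.27 − €12.42 = €13.85. Break-even units = €404,000 ÷ €13.85 = 29,169.68; break-even revenue = 29,169.68 × €26.27 = €766,287.36.
Current sales = 71,850 × €26.27 = €1,887,499.50.
Margin of safety = €1,887,499.50 − €766,287.36 = €1,121,212.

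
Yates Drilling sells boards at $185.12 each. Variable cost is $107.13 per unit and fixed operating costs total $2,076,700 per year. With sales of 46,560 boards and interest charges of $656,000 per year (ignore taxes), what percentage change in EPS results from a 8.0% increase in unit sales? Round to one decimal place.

+32.3%

Contribution at this volume is 46,560 × $77.99 = $3,631,214.40.
Subtracting fixed costs: EBIT = $3,631,214.40 − $2,076,700 = $1,554,514.40.
Interest = $656,000.00, so EBIT − I = $898,514.40.
DCL = total CM / (EBIT − I) = $3,631,214.40 / $898,514.40 = 4.0414.
%ΔEPS = DCL × %ΔSales = 4.0414 × +8.0% = +32.3%.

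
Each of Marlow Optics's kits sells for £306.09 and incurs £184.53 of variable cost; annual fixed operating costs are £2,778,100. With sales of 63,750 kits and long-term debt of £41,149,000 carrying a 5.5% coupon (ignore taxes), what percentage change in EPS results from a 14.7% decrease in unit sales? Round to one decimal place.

-42.1%

Total contribution margin = 63,750 × £121.56 = £7,749,450.00.
EBIT = £7,749,450.00 − £2,778,100 = £4,971,350.00.
Interest = £2,263,195.00, so EBIT − I = £2,708,155.00.
DCL = total CM / (EBIT − I) = £7,749,450.00 / £2,708,155.00 = 2.8615.
%ΔEPS = DCL × %ΔSales = 2.8615 × -14.7% = -42.1%.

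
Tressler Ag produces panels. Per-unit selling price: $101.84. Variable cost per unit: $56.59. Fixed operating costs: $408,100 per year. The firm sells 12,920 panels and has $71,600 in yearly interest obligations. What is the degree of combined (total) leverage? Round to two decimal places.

5.57

At 12,920 units, contribution = 12,920 × $45.25 = $584,630.00.
Subtracting fixed costs: EBIT = $584,630.00 − $408,100 = $176,530.00. Interest = $71,600.00, so EBIT − I = $104,930.00.
Degree of total leverage = total CM / (EBIT − interest) = $584,630.00 / $104,930.00 = 5.5716.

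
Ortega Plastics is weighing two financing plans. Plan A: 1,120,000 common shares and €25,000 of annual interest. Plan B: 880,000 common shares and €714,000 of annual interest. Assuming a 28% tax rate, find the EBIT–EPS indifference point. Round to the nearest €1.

€3,240,333

At indifference, (EBIT − 25,000)(1 − t)/1,120,000 = (EBIT − 714,000)(1 − t)/880,000.
Cancelling (1 − t) and cross-multiplying: 880,000·(EBIT − 25,000) = 1,120,000·(EBIT − 714,000).
EBIT × (1,120,000 − 880,000) = 714,000 × 1,120,000 − 25,000 × 880,000 = 777,680,000,000, so EBIT = 777,680,000,000 ÷ 240,000 = 3,240,333.33.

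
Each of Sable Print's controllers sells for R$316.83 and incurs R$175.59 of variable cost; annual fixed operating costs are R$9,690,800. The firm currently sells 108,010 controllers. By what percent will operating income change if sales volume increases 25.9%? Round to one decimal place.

At 108,010 units, contribution = 108,010 × R$141.24 = R$15,255,332.40.
Subtracting fixed costs: EBIT = R$15,255,332.40 − R$9,690,800 = R$5,564,532.40.
Degree of operating leverage = R$15,255,332.40 / R$5,564,532.40 = 2.7415.
So EBIT moves 2.7415 × (+25.9%) = +71.0%.

+71.0%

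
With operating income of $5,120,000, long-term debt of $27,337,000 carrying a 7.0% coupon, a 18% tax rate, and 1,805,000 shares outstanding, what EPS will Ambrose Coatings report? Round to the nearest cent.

$1.46

Pre-tax income = $5,120,000 − $1,913,590.00 = $3,206,410.00.
After tax at 18%: net income = $3,206,410.00 × 0.82 = $2,629,256.20.
Per share: $2,629,256.20 / 1,805,000 shares = $1.46.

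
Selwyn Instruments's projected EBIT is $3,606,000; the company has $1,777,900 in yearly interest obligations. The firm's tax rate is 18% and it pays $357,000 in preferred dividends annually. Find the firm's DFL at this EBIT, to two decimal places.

2.59

Annual interest charges come to $1,777,900.00.
Pre-tax preferred-dividend burden = $357,000 ÷ (1 − 0.18) = $435,365.85.
DFL = EBIT ÷ [EBIT − I − D_p/(1−t)] = $3,606,000 ÷ [$3,606,000 − $1,777,900.00 − $435,365.85] = $3,606,000 ÷ $1,392,734.15 = 2.5892.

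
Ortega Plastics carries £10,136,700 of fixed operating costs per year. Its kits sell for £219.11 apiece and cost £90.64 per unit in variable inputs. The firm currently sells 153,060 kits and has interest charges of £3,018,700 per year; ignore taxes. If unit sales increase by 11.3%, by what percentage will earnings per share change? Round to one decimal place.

+34.1%

Contribution at this volume is 153,060 × £128.47 = £19,663,618.20.
Subtracting fixed costs: EBIT = £19,663,618.20 − £10,136,700 = £9,526,918.20.
After interest of £3,018,700.00, pre-tax earnings = £6,508,218.20.
DCL = total CM / (EBIT − I) = £19,663,618.20 / £6,508,218.20 = 3.0214.
EPS therefore changes by 3.0214 × (+11.3%) = +34.1%.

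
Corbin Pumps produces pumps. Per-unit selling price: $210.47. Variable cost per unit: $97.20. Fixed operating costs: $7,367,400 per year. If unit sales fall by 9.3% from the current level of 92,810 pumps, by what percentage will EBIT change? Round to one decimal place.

Contribution at this volume is 92,810 × $113.27 = $10,512,588.70.
EBIT = $10,512,588.70 − $7,367,400 = $3,145,188.70.
Degree of operating leverage = $10,512,588.70 / $3,145,188.70 = 3.3424.
%ΔEBIT = DOL × %ΔSales = 3.3424 × -9.3% = -31.1%.

-31.1%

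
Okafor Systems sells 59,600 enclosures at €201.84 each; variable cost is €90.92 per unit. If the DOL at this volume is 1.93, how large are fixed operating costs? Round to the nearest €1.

Contribution at this volume is 59,600 × €110.92 = €6,610,832.00.
DOL = contribution / EBIT, so EBIT = €6,610,832.00 / 1.93 = €3,425,301.55.
Fixed costs = CM − EBIT = €6,610,832.00 − €3,425,301.55 = €3,185,530.

€3,185,530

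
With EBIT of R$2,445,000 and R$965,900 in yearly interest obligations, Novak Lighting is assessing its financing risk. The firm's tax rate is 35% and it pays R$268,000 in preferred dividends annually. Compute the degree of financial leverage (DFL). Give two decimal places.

2.29

Interest = R$965,900.00.
Pre-tax preferred-dividend burden = R$268,000 ÷ (1 − 0.35) = R$412,307.69.
DFL = EBIT ÷ [EBIT − I − D_p/(1−t)] = R$2,445,000 ÷ [R$2,445,000 − R$965,900.00 − R$412,307.69] = R$2,445,000 ÷ R$1,066,792.31 = 2.2919.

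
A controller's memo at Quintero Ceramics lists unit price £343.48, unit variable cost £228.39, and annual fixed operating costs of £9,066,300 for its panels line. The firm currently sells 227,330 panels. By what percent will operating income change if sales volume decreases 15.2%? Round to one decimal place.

-23.3%

Total contribution margin = 227,330 × £115.09 = £26,163,409.70.
EBIT = £26,163,409.70 − £9,066,300 = £17,097,109.70.
DOL = contribution ÷ EBIT = £26,163,409.70 ÷ £17,097,109.70 = 1.5303.
So EBIT moves 1.5303 × (-15.2%) = -23.3%.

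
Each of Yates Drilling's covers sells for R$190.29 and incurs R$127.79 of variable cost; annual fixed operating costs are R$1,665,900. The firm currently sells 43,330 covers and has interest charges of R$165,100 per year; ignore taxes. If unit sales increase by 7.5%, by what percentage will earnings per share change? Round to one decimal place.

+23.2%

Total contribution margin = 43,330 × R$62.50 = R$2,708,125.00.
Operating income = contribution − fixed costs = R$2,708,125.00 − R$1,665,900 = R$1,042,225.00.
After interest of R$165,100.00, pre-tax earnings = R$877,125.00.
Degree of combined leverage = contribution ÷ (EBIT − I) = R$2,708,125.00 ÷ R$877,125.00 = 3.0875.
EPS therefore changes by 3.0875 × (+7.5%) = +23.2%.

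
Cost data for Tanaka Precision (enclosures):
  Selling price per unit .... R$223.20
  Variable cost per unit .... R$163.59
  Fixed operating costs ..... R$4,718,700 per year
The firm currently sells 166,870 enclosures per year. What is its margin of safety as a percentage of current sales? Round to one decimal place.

Each unit contributes R$223.20 − R$163.59 = R$59.61. Break-even units = R$4,718,700 ÷ R$59.61 = 79,159.54; break-even revenue = 79,159.54 × R$223.20 = R$17,668,408.66.
Current sales = 166,870 × R$223.20 = R$37,245,384.00.
Margin of safety = (R$37,245,384.00 − R$17,668,408.66) ÷ R$37,245,384.00 = 52.6%.

52.6%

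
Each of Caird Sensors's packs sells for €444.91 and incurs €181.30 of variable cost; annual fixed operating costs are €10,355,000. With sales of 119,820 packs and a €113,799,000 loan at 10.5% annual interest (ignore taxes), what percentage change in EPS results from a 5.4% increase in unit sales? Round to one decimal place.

+18.4%

At 119,820 units, contribution = 119,820 × €263.61 = €31,585,750.20.
Operating income = contribution − fixed costs = €31,585,750.20 − €10,355,000 = €21,230,750.20.
After interest of €11,948,895.00, pre-tax earnings = €9,281,855.20.
DCL = total CM / (EBIT − I) = €31,585,750.20 / €9,281,855.20 = 3.4030.
EPS therefore changes by 3.4030 × (+5.4%) = +18.4%.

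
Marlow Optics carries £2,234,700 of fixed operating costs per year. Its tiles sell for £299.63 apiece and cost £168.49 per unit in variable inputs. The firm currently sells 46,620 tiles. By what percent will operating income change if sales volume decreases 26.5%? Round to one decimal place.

Total contribution margin = 46,620 × £131.14 = £6,113,746.80.
Subtracting fixed costs: EBIT = £6,113,746.80 − £2,234,700 = £3,879,046.80.
DOL = contribution ÷ EBIT = £6,113,746.80 ÷ £3,879,046.80 = 1.5761.
Operating income changes by 1.5761 × -26.5% = -41.8%.

-41.8%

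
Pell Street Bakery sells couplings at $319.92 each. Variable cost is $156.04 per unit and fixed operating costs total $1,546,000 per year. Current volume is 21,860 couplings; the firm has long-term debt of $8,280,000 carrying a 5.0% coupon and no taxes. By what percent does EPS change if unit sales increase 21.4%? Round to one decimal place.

At 21,860 units, contribution = 21,860 × $163.88 = $3,582,416.80.
EBIT = $3,582,416.80 − $1,546,000 = $2,036,416.80.
After interest of $414,000.00, pre-tax earnings = $1,622,416.80.
DCL = total CM / (EBIT − I) = $3,582,416.80 / $1,622,416.80 = 2.2081.
EPS therefore changes by 2.2081 × (+21.4%) = +47.3%.

+47.3%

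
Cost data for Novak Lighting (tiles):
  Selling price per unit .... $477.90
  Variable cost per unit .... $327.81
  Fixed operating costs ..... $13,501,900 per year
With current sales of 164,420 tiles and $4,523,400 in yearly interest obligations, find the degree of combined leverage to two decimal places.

3.71

Total contribution margin = 164,420 × $150.09 = $24,677,797.80.
Subtracting fixed costs: EBIT = $24,677,797.80 − $13,501,900 = $11,175,897.80. Interest = $4,523,400.00, so EBIT − I = $6,652,497.80.
DCL = contribution ÷ (EBIT − I) = $24,677,797.80 ÷ $6,652,497.80 = 3.7096.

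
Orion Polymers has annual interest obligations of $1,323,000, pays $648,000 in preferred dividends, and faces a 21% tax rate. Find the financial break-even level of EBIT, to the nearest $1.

Grossing the preferred dividend up to pre-tax terms: $648,000 / (1 − 0.21) = $820,253.16.
Financial break-even EBIT = interest + D_p ÷ (1 − t) = $1,323,000 + $820,253.16 = $2,143,253.16.

$2,143,253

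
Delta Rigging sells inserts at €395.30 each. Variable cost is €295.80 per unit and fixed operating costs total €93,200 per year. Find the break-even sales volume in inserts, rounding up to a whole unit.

Unit CM = price − variable cost = €395.30 − €295.80 = €99.50.
Units to break even: €93,200 ÷ €99.50 = 936.68, rounded up to 937.

937 inserts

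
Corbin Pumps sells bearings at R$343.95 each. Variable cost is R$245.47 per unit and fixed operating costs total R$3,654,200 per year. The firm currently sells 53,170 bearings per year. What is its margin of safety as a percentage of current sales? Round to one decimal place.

Unit CM = price − variable cost = R$343.95 − R$245.47 = R$98.48. Break-even units = R$3,654,200 ÷ R$98.48 = 37,106.01; break-even revenue = 37,106.01 × R$343.95 = R$12,762,612.61.
Actual sales revenue = 53,170 × R$343.95 = R$18,287,821.50.
Margin of safety = (R$18,287,821.50 − R$12,762,612.61) ÷ R$18,287,821.50 = 30.2%.

30.2%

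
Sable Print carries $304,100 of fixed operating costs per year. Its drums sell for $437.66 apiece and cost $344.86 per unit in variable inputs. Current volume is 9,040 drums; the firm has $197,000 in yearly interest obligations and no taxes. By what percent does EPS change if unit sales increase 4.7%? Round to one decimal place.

At 9,040 units, contribution = 9,040 × $92.80 = $838,912.00.
EBIT = $838,912.00 − $304,100 = $534,812.00.
Interest = $197,000.00, so EBIT − I = $337,812.00.
DCL = total CM / (EBIT − I) = $838,912.00 / $337,812.00 = 2.4834.
%ΔEPS = DCL × %ΔSales = 2.4834 × +4.7% = +11.7%.

+11.7%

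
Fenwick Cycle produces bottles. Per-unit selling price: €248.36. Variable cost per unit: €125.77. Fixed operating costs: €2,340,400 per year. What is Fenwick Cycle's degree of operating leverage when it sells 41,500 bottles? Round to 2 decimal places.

1.85

Contribution at this volume is 41,500 × €122.59 = €5,087,485.00.
Subtracting fixed costs: EBIT = €5,087,485.00 − €2,340,400 = €2,747,085.00.
Degree of operating leverage = €5,087,485.00 / €2,747,085.00 = 1.8520.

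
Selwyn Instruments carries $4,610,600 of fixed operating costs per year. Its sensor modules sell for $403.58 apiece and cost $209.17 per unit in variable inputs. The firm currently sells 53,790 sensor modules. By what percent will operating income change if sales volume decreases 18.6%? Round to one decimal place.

-33.3%

Total contribution margin = 53,790 × $194.41 = $10,457,313.90.
EBIT = $10,457,313.90 − $4,610,600 = $5,846,713.90.
So DOL = total CM / EBIT = $10,457,313.90 / $5,846,713.90 = 1.7886.
%ΔEBIT = DOL × %ΔSales = 1.7886 × -18.6% = -33.3%.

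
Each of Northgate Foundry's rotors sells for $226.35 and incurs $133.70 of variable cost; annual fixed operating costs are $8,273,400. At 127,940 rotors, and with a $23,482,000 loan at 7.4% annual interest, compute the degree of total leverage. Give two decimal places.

Contribution at this volume is 127,940 × $92.65 = $11,853,641.00.
Subtracting fixed costs: EBIT = $11,853,641.00 − $8,273,400 = $3,580,241.00. Interest = $1,737,668.00, so EBIT − I = $1,842,573.00.
Degree of total leverage = total CM / (EBIT − interest) = $11,853,641.00 / $1,842,573.00 = 6.4332.

6.43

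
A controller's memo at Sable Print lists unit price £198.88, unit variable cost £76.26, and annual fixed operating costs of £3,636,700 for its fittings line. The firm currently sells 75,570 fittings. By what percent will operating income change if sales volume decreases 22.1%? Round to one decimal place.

-36.4%

At 75,570 units, contribution = 75,570 × £122.62 = £9,266,393.40.
Operating income = contribution − fixed costs = £9,266,393.40 − £3,636,700 = £5,629,693.40.
So DOL = total CM / EBIT = £9,266,393.40 / £5,629,693.40 = 1.6460.
%ΔEBIT = DOL × %ΔSales = 1.6460 × -22.1% = -36.4%.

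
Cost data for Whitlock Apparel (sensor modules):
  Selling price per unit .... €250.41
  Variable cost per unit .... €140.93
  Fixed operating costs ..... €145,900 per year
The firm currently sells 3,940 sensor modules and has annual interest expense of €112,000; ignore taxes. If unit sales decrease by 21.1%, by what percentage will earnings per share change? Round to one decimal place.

-52.5%

Total contribution margin = 3,940 × €109.48 = €431,351.20.
Operating income = contribution − fixed costs = €431,351.20 − €145,900 = €285,451.20.
After interest of €112,000.00, pre-tax earnings = €173,451.20.
DCL = total CM / (EBIT − I) = €431,351.20 / €173,451.20 = 2.4869.
EPS therefore changes by 2.4869 × (-21.1%) = -52.5%.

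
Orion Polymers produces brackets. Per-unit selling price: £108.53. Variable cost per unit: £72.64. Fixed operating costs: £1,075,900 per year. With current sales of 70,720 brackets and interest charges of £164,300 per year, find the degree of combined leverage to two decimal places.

At 70,720 units, contribution = 70,720 × £35.89 = £2,538,140.80.
EBIT = £2,538,140.80 − £1,075,900 = £1,462,240.80. Interest = £164,300.00.
DOL = £2,538,140.80 ÷ £1,462,240.80 = 1.7358; DFL = £1,462,240.80 ÷ £1,297,940.80 = 1.1266.
Combined leverage = 1.7358 × 1.1266 = 1.9556.

1.96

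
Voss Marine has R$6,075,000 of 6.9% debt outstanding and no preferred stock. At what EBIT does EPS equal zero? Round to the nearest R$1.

Annual interest = 6.9% × R$6,075,000 = R$419,175.00.
Without preferred stock the financial break-even is simply EBIT = interest = R$419,175.00.

R$419,175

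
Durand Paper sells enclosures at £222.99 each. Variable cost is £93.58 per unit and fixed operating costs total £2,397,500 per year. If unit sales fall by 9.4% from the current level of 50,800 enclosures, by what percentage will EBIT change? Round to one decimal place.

-14.8%

Total contribution margin = 50,800 × £129.41 = £6,574,028.00.
EBIT = £6,574,028.00 − £2,397,500 = £4,176,528.00.
So DOL = total CM / EBIT = £6,574,028.00 / £4,176,528.00 = 1.5740.
So EBIT moves 1.5740 × (-9.4%) = -14.8%.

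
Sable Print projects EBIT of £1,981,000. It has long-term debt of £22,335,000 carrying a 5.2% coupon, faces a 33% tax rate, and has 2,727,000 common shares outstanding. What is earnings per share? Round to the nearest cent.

Pre-tax income = £1,981,000 − £1,161,420.00 = £819,580.00.
Net income = £819,580.00 × (1 − 0.33) = £549,118.60.
Per share: £549,118.60 / 2,727,000 shares = £0.20.

£0.20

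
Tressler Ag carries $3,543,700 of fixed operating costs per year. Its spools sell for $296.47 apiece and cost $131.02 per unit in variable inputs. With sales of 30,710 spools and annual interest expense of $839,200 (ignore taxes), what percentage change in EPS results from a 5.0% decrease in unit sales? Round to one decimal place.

-36.4%

Total contribution margin = 30,710 × $165.45 = $5,080,969.50.
EBIT = $5,080,969.50 − $3,543,700 = $1,537,269.50.
Interest = $839,200.00, so EBIT − I = $698,069.50.
Degree of combined leverage = contribution ÷ (EBIT − I) = $5,080,969.50 ÷ $698,069.50 = 7.2786.
%ΔEPS = DCL × %ΔSales = 7.2786 × -5.0% = -36.4%.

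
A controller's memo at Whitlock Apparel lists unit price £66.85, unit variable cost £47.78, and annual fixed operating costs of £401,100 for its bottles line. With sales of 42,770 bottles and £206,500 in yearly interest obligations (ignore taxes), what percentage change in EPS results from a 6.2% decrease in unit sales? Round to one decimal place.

-24.3%

Contribution at this volume is 42,770 × £19.07 = £815,623.90.
EBIT = £815,623.90 − £401,100 = £414,523.90.
Interest = £206,500.00, so EBIT − I = £208,023.90.
DCL = total CM / (EBIT − I) = £815,623.90 / £208,023.90 = 3.9208.
%ΔEPS = DCL × %ΔSales = 3.9208 × -6.2% = -24.3%.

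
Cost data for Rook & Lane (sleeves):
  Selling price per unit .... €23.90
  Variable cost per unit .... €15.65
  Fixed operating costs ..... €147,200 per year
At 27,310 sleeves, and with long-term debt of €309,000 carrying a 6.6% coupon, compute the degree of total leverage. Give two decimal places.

3.90

Contribution at this volume is 27,310 × €8.25 = €225,307.50.
Operating income = contribution − fixed costs = €225,307.50 − €147,200 = €78,107.50. Interest = €20,394.00.
DOL = €225,307.50 ÷ €78,107.50 = 2.8846; DFL = €78,107.50 ÷ €57,713.50 = 1.3534.
Combined leverage = 2.8846 × 1.3534 = 3.9040.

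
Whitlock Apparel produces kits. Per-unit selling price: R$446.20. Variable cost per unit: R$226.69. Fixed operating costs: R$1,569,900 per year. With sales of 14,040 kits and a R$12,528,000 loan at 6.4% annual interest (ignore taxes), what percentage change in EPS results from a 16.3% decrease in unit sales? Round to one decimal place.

-70.7%

Total contribution margin = 14,040 × R$219.51 = R$3,081,920.40.
EBIT = R$3,081,920.40 − R$1,569,900 = R$1,512,020.40.
After interest of R$801,792.00, pre-tax earnings = R$710,228.40.
DCL = total CM / (EBIT − I) = R$3,081,920.40 / R$710,228.40 = 4.3393.
%ΔEPS = DCL × %ΔSales = 4.3393 × -16.3% = -70.7%.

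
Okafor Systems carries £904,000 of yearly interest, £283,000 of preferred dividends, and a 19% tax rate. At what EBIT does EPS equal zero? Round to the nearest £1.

Grossing the preferred dividend up to pre-tax terms: £283,000 / (1 − 0.19) = £349,382.72.
Financial break-even EBIT = interest + D_p ÷ (1 − t) = £904,000 + £349,382.72 = £1,253,382.72.

£1,253,383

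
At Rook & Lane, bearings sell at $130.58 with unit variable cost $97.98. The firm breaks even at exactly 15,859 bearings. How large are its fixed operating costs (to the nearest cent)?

$517,003.40

Each unit contributes $130.58 − $97.98 = $32.60.
Fixed costs = break-even units × CM = 15,859 × $32.60 = $517,003.40.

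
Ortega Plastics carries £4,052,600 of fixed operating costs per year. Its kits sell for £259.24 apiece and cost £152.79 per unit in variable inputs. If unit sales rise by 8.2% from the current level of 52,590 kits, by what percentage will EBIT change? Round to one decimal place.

Total contribution margin = 52,590 × £106.45 = £5,598,205.50.
Subtracting fixed costs: EBIT = £5,598,205.50 − £4,052,600 = £1,545,605.50.
DOL = contribution ÷ EBIT = £5,598,205.50 ÷ £1,545,605.50 = 3.6220.
Operating income changes by 3.6220 × +8.2% = +29.7%.

+29.7%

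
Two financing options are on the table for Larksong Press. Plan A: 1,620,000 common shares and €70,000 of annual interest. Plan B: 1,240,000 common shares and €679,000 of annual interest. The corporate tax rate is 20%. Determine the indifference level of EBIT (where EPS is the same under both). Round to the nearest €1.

At indifference, (EBIT − 70,000)(1 − t)/1,620,000 = (EBIT − 679,000)(1 − t)/1,240,000.
Cancelling (1 − t) and cross-multiplying: 1,240,000·(EBIT − 70,000) = 1,620,000·(EBIT − 679,000).
EBIT × (1,620,000 − 1,240,000) = 679,000 × 1,620,000 − 70,000 × 1,240,000 = 1,013,180,000,000, so EBIT = 1,013,180,000,000 ÷ 380,000 = 2,666,263.16.

€2,666,263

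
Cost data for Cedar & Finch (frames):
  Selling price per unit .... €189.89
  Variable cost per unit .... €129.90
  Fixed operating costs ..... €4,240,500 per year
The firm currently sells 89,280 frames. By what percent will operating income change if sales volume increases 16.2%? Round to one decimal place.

+77.8%

Total contribution margin = 89,280 × €59.99 = €5,355,907.20.
Subtracting fixed costs: EBIT = €5,355,907.20 − €4,240,500 = €1,115,407.20.
Degree of operating leverage = €5,355,907.20 / €1,115,407.20 = 4.8018.
Operating income changes by 4.8018 × +16.2% = +77.8%.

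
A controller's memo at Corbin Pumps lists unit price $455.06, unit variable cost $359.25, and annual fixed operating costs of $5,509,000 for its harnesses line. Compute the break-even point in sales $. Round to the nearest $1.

CM per unit = $455.06 − $359.25 = $95.81; CM ratio = $95.81 / $455.06 = 0.2105.
Break-even revenue = fixed costs × price ÷ CM = $5,509,000 × $455.06 ÷ $95.81 = $26,165,594.

$26,165,594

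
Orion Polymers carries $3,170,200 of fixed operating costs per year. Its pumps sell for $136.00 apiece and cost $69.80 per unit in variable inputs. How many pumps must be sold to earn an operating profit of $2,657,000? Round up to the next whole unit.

Each unit contributes $136.00 − $69.80 = $66.20.
Required volume = (fixed costs + target profit) ÷ CM = ($3,170,200 + $2,657,000) ÷ $66.20 = 88,024.17, so 88,025 pumps.

88,025 pumps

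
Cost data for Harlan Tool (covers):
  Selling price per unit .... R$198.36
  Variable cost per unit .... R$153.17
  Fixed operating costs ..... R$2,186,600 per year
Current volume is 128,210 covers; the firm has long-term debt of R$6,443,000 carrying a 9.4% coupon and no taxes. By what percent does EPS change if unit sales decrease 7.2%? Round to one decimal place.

At 128,210 units, contribution = 128,210 × R$45.19 = R$5,793,809.90.
Operating income = contribution − fixed costs = R$5,793,809.90 − R$2,186,600 = R$3,607,209.90.
After interest of R$605,642.00, pre-tax earnings = R$3,001,567.90.
DCL = total CM / (EBIT − I) = R$5,793,809.90 / R$3,001,567.90 = 1.9303.
EPS therefore changes by 1.9303 × (-7.2%) = -13.9%.

-13.9%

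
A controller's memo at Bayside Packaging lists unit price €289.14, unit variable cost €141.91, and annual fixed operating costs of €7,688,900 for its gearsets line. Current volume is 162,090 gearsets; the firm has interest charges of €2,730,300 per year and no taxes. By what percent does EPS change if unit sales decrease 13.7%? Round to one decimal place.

-24.3%

Contribution at this volume is 162,090 × €147.23 = €23,864,510.70.
Operating income = contribution − fixed costs = €23,864,510.70 − €7,688,900 = €16,175,610.70.
After interest of €2,730,300.00, pre-tax earnings = €13,445,310.70.
DCL = total CM / (EBIT − I) = €23,864,510.70 / €13,445,310.70 = 1.7749.
%ΔEPS = DCL × %ΔSales = 1.7749 × -13.7% = -24.3%.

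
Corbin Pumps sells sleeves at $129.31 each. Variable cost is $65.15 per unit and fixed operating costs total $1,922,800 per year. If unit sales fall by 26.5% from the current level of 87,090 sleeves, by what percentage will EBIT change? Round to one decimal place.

-40.4%

Total contribution margin = 87,090 × $64.16 = $5,587,694.40.
Subtracting fixed costs: EBIT = $5,587,694.40 − $1,922,800 = $3,664,894.40.
So DOL = total CM / EBIT = $5,587,694.40 / $3,664,894.40 = 1.5247.
Operating income changes by 1.5247 × -26.5% = -40.4%.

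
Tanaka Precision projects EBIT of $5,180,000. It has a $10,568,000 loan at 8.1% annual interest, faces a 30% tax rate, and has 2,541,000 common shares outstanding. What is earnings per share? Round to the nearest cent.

$1.19

Interest = $856,008.00, so EBT = $5,180,000 − $856,008.00 = $4,323,992.00.
After tax at 30%: net income = $4,323,992.00 × 0.70 = $3,026,794.40.
Per share: $3,026,794.40 / 2,541,000 shares = $1.19.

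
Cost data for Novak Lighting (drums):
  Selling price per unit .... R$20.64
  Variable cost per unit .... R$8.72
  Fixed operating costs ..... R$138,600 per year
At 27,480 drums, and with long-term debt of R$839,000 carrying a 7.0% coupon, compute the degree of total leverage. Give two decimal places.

At 27,480 units, contribution = 27,480 × R$11.92 = R$327,561.60.
Subtracting fixed costs: EBIT = R$327,561.60 − R$138,600 = R$188,961.60. Interest = R$58,730.00.
DOL = R$327,561.60 ÷ R$188,961.60 = 1.7335; DFL = R$188,961.60 ÷ R$130,231.60 = 1.4510.
Combined leverage = 1.7335 × 1.4510 = 2.5153.

2.52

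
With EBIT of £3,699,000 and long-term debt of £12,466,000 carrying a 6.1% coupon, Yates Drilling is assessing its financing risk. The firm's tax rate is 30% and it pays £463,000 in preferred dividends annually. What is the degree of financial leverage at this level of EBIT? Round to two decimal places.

Annual interest charges come to £760,426.00.
Preferred dividends grossed up pre-tax: £463,000 / (1 − 0.30) = £661,428.57.
DFL = EBIT ÷ [EBIT − I − D_p/(1−t)] = £3,699,000 ÷ [£3,699,000 − £760,426.00 − £661,428.57] = £3,699,000 ÷ £2,277,145.43 = 1.6244.

1.62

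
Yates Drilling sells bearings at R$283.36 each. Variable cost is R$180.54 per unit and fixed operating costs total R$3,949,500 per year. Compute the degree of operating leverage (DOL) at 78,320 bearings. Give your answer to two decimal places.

1.96

At 78,320 units, contribution = 78,320 × R$102.82 = R$8,052,862.40.
Operating income = contribution − fixed costs = R$8,052,862.40 − R$3,949,500 = R$4,103,362.40.
DOL = contribution ÷ EBIT = R$8,052,862.40 ÷ R$4,103,362.40 = 1.9625.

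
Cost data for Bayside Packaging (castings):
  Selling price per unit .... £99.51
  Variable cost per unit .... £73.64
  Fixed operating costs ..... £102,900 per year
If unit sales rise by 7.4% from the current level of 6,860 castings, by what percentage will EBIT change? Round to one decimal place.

+17.6%

Contribution at this volume is 6,860 × £25.87 = £177,468.20.
EBIT = £177,468.20 − £102,900 = £74,568.20.
So DOL = total CM / EBIT = £177,468.20 / £74,568.20 = 2.3799.
So EBIT moves 2.3799 × (+7.4%) = +17.6%.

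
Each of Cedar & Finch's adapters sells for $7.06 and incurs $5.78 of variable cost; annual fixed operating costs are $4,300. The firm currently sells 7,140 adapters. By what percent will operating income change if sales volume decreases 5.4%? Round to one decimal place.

At 7,140 units, contribution = 7,140 × $1.28 = $9,139.20.
EBIT = $9,139.20 − $4,300 = $4,839.20.
Degree of operating leverage = $9,139.20 / $4,839.20 = 1.8886.
%ΔEBIT = DOL × %ΔSales = 1.8886 × -5.4% = -10.2%.

-10.2%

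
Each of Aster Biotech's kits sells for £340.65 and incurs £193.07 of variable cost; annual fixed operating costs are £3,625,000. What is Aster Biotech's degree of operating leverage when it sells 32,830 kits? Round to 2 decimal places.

Contribution at this volume is 32,830 × £147.58 = £4,845,051.40.
Subtracting fixed costs: EBIT = £4,845,051.40 − £3,625,000 = £1,220,051.40.
DOL = contribution ÷ EBIT = £4,845,051.40 ÷ £1,220,051.40 = 3.9712.

3.97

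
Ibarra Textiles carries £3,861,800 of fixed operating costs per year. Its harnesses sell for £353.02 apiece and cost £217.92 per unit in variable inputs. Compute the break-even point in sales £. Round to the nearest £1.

CM per unit = £353.02 − £217.92 = £135.10; CM ratio = £135.10 / £353.02 = 0.3827.
Break-even sales = FC ÷ CM ratio = £3,861,800 × £353.02 / £135.10 = £10,090,989.

£10,090,989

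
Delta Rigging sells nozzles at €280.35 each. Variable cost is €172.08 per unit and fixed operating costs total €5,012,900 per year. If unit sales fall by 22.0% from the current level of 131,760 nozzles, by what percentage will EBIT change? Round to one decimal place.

Contribution at this volume is 131,760 × €108.27 = €14,265,655.20.
Subtracting fixed costs: EBIT = €14,265,655.20 − €5,012,900 = €9,252,755.20.
Degree of operating leverage = €14,265,655.20 / €9,252,755.20 = 1.5418.
So EBIT moves 1.5418 × (-22.0%) = -33.9%.

-33.9%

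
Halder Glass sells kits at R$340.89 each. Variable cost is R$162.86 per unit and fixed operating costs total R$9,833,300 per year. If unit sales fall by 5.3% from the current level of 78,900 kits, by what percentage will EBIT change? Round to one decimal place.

-17.7%

Total contribution margin = 78,900 × R$178.03 = R$14,046,567.00.
Operating income = contribution − fixed costs = R$14,046,567.00 − R$9,833,300 = R$4,213,267.00.
Degree of operating leverage = R$14,046,567.00 / R$4,213,267.00 = 3.3339.
So EBIT moves 3.3339 × (-5.3%) = -17.7%.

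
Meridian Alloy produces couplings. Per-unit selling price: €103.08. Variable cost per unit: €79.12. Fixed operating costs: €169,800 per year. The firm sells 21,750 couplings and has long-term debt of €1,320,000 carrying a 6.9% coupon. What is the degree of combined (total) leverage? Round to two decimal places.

Total contribution margin = 21,750 × €23.96 = €521,130.00.
Operating income = contribution − fixed costs = €521,130.00 − €169,800 = €351,330.00. Interest = €91,080.00, so EBIT − I = €260,250.00.
DCL = contribution ÷ (EBIT − I) = €521,130.00 ÷ €260,250.00 = 2.0024.

2.00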